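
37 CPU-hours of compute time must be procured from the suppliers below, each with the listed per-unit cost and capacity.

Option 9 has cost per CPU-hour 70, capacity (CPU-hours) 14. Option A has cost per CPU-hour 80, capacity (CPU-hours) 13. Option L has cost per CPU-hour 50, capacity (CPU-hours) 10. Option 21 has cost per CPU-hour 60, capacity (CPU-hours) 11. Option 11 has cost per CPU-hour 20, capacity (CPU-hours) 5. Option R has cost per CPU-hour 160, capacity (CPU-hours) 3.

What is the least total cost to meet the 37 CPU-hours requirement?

Use suppliers in increasing cost order.
Option 11 (20): use full 5 → 32 CPU-hours to go.
Option L (50): use full 10 → 22 CPU-hours to go.
Take 11 from Option 21 at 60 → need 11 more.
Option 9 (70): take the remaining 11 → done.
Option A, Option R: unused.
Cost = 5×20 + 10×50 + 11×60 + 11×70 = 2030.

2030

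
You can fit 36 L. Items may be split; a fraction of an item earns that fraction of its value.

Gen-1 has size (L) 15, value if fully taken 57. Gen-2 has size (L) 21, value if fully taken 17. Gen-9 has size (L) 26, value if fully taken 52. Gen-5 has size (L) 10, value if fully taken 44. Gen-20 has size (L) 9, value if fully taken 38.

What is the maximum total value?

143

Rank by value-to-size ratio: Gen-5 44/10≈4.4, Gen-20 38/9≈4.22, Gen-1 57/15≈3.8, Gen-9 52/26≈2, Gen-2 17/21≈0.81.
Gen-5: take in full, 10 L for value 44 ; 26 left.
All 9 L of Gen-20 fit (value 38) ; 17 remain.
Gen-1: take in full, 15 L for value 57 ; 2 left.
Fill the last 2 L with part of Gen-9: 2/26 of it earns 4.
Total value = 143.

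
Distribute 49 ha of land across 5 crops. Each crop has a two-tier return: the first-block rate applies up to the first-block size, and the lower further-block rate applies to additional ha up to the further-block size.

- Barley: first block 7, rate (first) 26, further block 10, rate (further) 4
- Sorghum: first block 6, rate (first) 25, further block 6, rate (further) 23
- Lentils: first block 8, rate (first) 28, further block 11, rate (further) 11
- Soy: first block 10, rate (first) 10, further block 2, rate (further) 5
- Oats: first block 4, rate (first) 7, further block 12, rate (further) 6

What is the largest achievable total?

Treat each block as its own option and order by rate: Lentils/first 28 > Barley/first 26 > Sorghum/first 25 > Sorghum/second 23 > Lentils/second 11 > Soy/first 10 > Oats/first 7 > Oats/second 6 > Soy/second 5 > Barley/second 4.
Fill Lentils first block (8 at 28) — 41 left.
Barley first at 26: fill all 7 — 34 left.
Fill Sorghum first block (6 at 25) — 28 left.
Sorghum second at 23: fill all 6 — 22 left.
Lentils second at 11: fill all 11 — 11 left.
Soy first at 10: fill all 10 — 1 left.
Oats first at 7: only 1 left, fill 1.
Total = 28×8 + 26×7 + 25×6 + 23×6 + 11×11 + 10×10 + 7×1 = 922.

922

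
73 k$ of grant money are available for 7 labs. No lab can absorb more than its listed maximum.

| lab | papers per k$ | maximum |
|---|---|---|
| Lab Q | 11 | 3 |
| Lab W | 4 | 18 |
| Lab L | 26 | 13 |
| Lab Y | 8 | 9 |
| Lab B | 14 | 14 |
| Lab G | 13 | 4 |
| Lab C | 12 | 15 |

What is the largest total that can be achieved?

931

Highest papers per k$ first: Lab L 26 > Lab B 14 > Lab G 13 > Lab C 12 > Lab Q 11 > Lab Y 8 > Lab W 4.
Give Lab L 13 to hit its cap of 13 → 60 left.
Lab B takes 14 to reach its cap of 14 → 46 left.
Lab G takes 4 to reach its cap of 4 → 42 left.
Lab C takes 15 to reach its cap of 15 → 27 left.
Lab Q takes 3 to reach its cap of 3 → 24 left.
Lab Y: +9 to 9 (cap) → 15 left.
Lab W: +15 (room for 18) → 15. Pool exhausted.
Total = 11×3 + 4×15 + 26×13 + 8×9 + 14×14 + 13×4 + 12×15 = 931.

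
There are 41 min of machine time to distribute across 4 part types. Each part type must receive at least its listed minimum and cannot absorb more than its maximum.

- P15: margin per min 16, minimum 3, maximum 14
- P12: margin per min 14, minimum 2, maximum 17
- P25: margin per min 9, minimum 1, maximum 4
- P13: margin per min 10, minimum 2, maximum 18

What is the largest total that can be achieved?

561

Meeting every minimum uses 3+2+1+2 = 8 min, leaving 33.
Highest margin per min first: P15 16 > P12 14 > P13 10 > P25 9.
P15: +11 to 14 (cap) — 22 left.
P12 takes 15 more to reach its cap of 17 — 7 left.
P13: +7 (room for 16) → 9. Pool exhausted.
Total = 16×14 + 14×17 + 9×1 + 10×9 = 561.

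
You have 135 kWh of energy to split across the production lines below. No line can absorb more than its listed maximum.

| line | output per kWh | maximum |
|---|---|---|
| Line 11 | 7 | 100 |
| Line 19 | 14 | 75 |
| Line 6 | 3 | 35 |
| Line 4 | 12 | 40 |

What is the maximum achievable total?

Rank by output per kWh: Line 19 14 > Line 4 12 > Line 11 7 > Line 6 3.
Give Line 19 75 to hit its cap of 75 → 60 left.
Line 4 takes 40 to reach its cap of 40 → 20 left.
Only 20 left; Line 11 takes them to reach 20.
Total = 7×20 + 14×75 + 12×40 = 1670.

1670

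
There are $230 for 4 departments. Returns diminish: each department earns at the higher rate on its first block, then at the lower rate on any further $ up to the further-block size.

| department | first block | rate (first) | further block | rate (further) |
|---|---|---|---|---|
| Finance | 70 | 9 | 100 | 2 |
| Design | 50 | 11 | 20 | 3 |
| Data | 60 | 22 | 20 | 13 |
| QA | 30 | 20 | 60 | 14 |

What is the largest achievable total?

3660

Rank every tier by rate: Data/tier1 22 > QA/tier1 20 > QA/tier2 14 > Data/tier2 13 > Design/tier1 11 > Finance/tier1 9 > Design/tier2 3 > Finance/tier2 2.
Fill Data tier1 block (60 at 22) ; 170 left.
QA tier1 at 20: fill all 30 ; 140 left.
Fill QA tier2 block (60 at 14) ; 80 left.
Data/tier2 (13): +20 ; 60 left.
Design/tier1 (11): +50 ; 10 left.
10 remain; put them into Finance tier1 at 9.
Total = 22×60 + 20×30 + 14×60 + 13×20 + 11×50 + 9×10 = 3660.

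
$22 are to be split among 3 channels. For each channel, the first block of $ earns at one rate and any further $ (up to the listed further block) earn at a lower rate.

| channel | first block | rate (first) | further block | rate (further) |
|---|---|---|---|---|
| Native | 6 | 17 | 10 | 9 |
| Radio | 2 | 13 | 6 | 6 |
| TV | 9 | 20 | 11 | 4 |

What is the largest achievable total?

Treat each block as its own option and order by rate: TV/T1 20 > Native/T1 17 > Radio/T1 13 > Native/T2 9 > Radio/T2 6 > TV/T2 4.
TV T1 at 20: fill all 9 — 13 left.
Native T1 at 17: fill all 6 — 7 left.
Radio T1 at 13: fill all 2 — 5 left.
Native T2 at 9: only 5 left, fill 5.
Total = 20×9 + 17×6 + 13×2 + 9×5 = 353.

353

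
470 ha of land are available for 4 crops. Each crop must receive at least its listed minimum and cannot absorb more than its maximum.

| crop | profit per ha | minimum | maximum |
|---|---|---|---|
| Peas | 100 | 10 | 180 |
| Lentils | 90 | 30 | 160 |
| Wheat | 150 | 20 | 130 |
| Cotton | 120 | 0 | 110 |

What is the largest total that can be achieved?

Meeting every minimum uses 10+30+20+0 = 60 ha, leaving 410.
Order the crops by profit per ha: Wheat 150 > Cotton 120 > Peas 100 > Lentils 90.
Wheat: +110 to 130 (cap) ; 300 left.
Cotton takes 110 more to reach its cap of 110 ; 190 left.
Peas: +170 to 180 (cap) ; 20 left.
Only 20 left; Lentils takes them to reach 50.
Total = 100×180 + 90×50 + 150×130 + 120×110 = 55200.

55200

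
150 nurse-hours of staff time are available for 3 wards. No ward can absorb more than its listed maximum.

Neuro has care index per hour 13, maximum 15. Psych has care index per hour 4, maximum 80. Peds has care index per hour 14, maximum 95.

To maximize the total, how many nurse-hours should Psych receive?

40

Rank by care index per hour: Peds 14 > Neuro 13 > Psych 4.
Peds takes 95 to reach its cap of 95 ; 55 left.
Give Neuro 15 to hit its cap of 15 ; 40 left.
Psych has room for 80 but only 40 remain, so it gets 40.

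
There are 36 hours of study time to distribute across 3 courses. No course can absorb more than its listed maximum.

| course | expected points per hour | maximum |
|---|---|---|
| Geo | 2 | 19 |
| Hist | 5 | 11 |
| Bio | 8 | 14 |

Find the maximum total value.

189

Highest expected points per hour first: Bio 8 > Hist 5 > Geo 2.
Give Bio 14 to hit its cap of 14 → 22 left.
Give Hist 11 to hit its cap of 11 → 11 left.
Only 11 left; Geo takes them to reach 11.
Total = 2×11 + 5×11 + 8×14 = 189.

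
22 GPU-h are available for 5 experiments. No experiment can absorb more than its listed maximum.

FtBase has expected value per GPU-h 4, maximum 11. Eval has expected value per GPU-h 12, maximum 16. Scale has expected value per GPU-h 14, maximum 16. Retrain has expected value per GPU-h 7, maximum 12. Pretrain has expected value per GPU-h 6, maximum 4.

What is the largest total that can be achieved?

296

Rank by expected value per GPU-h: Scale 14 > Eval 12 > Retrain 7 > Pretrain 6 > FtBase 4.
Scale: +16 to 16 (cap) → 6 left.
Only 6 left; Eval takes them to reach 6.
Total = 12×6 + 14×16 = 296.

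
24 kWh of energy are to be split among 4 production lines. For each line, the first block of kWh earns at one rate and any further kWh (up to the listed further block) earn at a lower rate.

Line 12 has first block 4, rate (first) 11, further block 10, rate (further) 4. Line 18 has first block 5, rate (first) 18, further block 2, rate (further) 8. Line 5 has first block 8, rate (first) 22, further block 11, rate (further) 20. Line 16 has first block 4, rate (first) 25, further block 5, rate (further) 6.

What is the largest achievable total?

514

Treat each block as its own option and order by rate: Line 16/first 25 > Line 5/first 22 > Line 5/second 20 > Line 18/first 18 > Line 12/first 11 > Line 18/second 8 > Line 16/second 6 > Line 12/second 4.
Line 16 first at 25: fill all 4 ; 20 left.
Line 5/first (22): +8 ; 12 left.
Line 5 second at 20: fill all 11 ; 1 left.
Line 18 first at 18: only 1 left, fill 1.
Total = 25×4 + 22×8 + 20×11 + 18×1 = 514.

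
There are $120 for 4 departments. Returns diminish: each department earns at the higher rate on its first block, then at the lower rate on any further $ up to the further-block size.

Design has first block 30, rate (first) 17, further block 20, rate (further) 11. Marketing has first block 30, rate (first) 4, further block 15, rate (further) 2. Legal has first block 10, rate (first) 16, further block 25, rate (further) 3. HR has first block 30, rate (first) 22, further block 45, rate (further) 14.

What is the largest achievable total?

Order all 8 blocks by rate: HR/T1 22 > Design/T1 17 > Legal/T1 16 > HR/T2 14 > Design/T2 11 > Marketing/T1 4 > Legal/T2 3 > Marketing/T2 2.
HR/T1 (22): +30 → 90 left.
Design/T1 (17): +30 → 60 left.
Legal T1 at 16: fill all 10 → 50 left.
Fill HR T2 block (45 at 14) → 5 left.
5 remain; put them into Design T2 at 11.
Total = 22×30 + 17×30 + 16×10 + 14×45 + 11×5 = 2015.

2015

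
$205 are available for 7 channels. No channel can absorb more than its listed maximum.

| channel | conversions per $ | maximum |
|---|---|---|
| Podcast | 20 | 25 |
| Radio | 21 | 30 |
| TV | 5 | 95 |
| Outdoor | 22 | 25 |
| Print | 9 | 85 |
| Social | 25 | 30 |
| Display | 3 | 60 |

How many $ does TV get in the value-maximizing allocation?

10

Order the channels by conversions per $: Social 25 > Outdoor 22 > Radio 21 > Podcast 20 > Print 9 > TV 5 > Display 3.
Give Social 30 to hit its cap of 30 ; 175 left.
Give Outdoor 25 to hit its cap of 25 ; 150 left.
Give Radio 30 to hit its cap of 30 ; 120 left.
Podcast: +25 to 25 (cap) ; 95 left.
Print takes 85 to reach its cap of 85 ; 10 left.
TV has room for 95 but only 10 remain, so it gets 10.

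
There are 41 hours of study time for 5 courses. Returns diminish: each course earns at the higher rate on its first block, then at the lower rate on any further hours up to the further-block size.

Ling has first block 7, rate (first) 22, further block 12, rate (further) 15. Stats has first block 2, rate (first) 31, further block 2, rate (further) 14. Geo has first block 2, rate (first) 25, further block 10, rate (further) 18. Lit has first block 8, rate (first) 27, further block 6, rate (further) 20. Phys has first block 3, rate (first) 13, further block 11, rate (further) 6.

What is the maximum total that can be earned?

Order all 10 blocks by rate: Stats/first 31 > Lit/first 27 > Geo/first 25 > Ling/first 22 > Lit/second 20 > Geo/second 18 > Ling/second 15 > Stats/second 14 > Phys/first 13 > Phys/second 6.
Stats first at 31: fill all 2 — 39 left.
Fill Lit first block (8 at 27) — 31 left.
Geo first at 25: fill all 2 — 29 left.
Ling/first (22): +7 — 22 left.
Lit second at 20: fill all 6 — 16 left.
Fill Geo second block (10 at 18) — 6 left.
Ling second at 15: only 6 left, fill 6.
Total = 31×2 + 27×8 + 25×2 + 22×7 + 20×6 + 18×10 + 15×6 = 872.

872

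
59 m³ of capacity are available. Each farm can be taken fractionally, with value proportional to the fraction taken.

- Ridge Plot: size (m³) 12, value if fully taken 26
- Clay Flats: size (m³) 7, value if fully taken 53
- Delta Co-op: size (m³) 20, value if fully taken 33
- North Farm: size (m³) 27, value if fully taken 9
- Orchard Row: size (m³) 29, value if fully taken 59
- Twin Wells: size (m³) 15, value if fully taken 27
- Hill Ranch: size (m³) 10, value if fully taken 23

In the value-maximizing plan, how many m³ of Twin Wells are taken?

1

Rank by value-to-size ratio: Clay Flats 53/7≈7.57, Hill Ranch 23/10≈2.3, Ridge Plot 26/12≈2.17, Orchard Row 59/29≈2.03, Twin Wells 27/15≈1.8, Delta Co-op 33/20≈1.65, North Farm 9/27≈0.333.
Take all of Clay Flats (7 m³, value 53) → 52 m³ left.
Take all of Hill Ranch (10 m³, value 23) → 42 m³ left.
Ridge Plot: take in full, 12 m³ for value 26 → 30 left.
All 29 m³ of Orchard Row fit (value 59) → 1 remain.
Fill the last 1 m³ with part of Twin Wells: 1/15 of it earns 1.8.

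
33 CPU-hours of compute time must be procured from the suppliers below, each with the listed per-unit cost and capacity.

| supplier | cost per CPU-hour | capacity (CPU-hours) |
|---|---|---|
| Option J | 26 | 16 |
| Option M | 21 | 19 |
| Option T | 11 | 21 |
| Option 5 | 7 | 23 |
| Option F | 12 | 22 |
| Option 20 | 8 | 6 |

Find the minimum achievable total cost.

Cheapest first:
Option 5 (7): use full 23 — 10 CPU-hours to go.
Option 20 at 8: take all 6 CPU-hours — 4 still needed.
Take 4 from Option T at 11 to finish.
Option F, Option M, Option J: unused.
Cost = 23×7 + 6×8 + 4×11 = 253.

253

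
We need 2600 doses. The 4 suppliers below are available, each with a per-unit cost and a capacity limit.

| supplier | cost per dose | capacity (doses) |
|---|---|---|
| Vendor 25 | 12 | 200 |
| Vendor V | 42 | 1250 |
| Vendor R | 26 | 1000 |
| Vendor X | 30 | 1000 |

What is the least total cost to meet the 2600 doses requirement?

Use suppliers in increasing cost order.
Take 200 from Vendor 25 at 12 ; need 2400 more.
Vendor R at 26: take all 1000 doses ; 1400 still needed.
Take 1000 from Vendor X at 30 ; need 400 more.
Vendor V (42): take the remaining 400 ; done.
Cost = 200×12 + 1000×26 + 1000×30 + 400×42 = 75200.

75200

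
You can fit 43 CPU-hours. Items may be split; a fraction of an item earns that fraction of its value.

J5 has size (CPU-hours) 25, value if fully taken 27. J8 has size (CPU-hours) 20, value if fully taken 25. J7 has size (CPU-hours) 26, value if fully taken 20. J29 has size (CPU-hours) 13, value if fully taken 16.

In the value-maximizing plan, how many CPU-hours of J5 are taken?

Rank by value-to-size ratio: J8 25/20≈1.25, J29 16/13≈1.23, J5 27/25≈1.08, J7 20/26≈0.769.
All 20 CPU-hours of J8 fit (value 25) ; 23 remain.
J29: take in full, 13 CPU-hours for value 16 ; 10 left.
10 CPU-hours left: a 10/25 share of J5 gives 27×10/25 = 10.8.

10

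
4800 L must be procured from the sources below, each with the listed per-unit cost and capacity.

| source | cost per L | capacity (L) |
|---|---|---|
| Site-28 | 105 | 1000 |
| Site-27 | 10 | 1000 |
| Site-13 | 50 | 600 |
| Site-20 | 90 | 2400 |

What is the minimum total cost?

Use sources in increasing cost order.
Take 1000 from Site-27 at 10 ; need 3800 more.
Site-13 at 50: take all 600 L ; 3200 still needed.
Site-20 (90): use full 2400 ; 800 L to go.
Take 800 from Site-28 at 105 to finish.
Cost = 1000×10 + 600×50 + 2400×90 + 800×105 = 340000.

340000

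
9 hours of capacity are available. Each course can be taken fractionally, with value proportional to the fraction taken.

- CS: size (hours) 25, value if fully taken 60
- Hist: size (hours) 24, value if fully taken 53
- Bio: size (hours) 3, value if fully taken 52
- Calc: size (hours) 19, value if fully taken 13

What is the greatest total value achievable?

66.4

Sort by value density: Bio 52/3≈17.3, CS 60/25≈2.4, Hist 53/24≈2.21, Calc 13/19≈0.684.
All 3 hours of Bio fit (value 52) → 6 remain.
Only 6 hours remain; take 6/25 of CS for value 60×6/25 = 14.4.
Total value = 66.4.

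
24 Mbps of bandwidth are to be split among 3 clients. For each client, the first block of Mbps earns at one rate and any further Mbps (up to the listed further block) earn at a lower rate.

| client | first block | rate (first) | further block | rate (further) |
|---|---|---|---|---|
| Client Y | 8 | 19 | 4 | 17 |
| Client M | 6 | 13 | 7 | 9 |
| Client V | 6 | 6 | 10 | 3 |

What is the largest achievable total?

352

Rank every tier by rate: Client Y/tier1 19 > Client Y/tier2 17 > Client M/tier1 13 > Client M/tier2 9 > Client V/tier1 6 > Client V/tier2 3.
Fill Client Y tier1 block (8 at 19) → 16 left.
Client Y tier2 at 17: fill all 4 → 12 left.
Client M/tier1 (13): +6 → 6 left.
Client M tier2 at 9: only 6 left, fill 6.
Total = 19×8 + 17×4 + 13×6 + 9×6 = 352.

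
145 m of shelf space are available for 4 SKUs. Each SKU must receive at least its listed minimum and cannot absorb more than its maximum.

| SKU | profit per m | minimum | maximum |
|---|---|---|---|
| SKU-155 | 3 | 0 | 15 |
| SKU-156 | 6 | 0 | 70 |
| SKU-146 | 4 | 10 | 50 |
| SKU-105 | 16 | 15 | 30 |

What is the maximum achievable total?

1080

Meeting every minimum uses 0+0+10+15 = 25 m, leaving 120.
Highest profit per m first: SKU-105 16 > SKU-156 6 > SKU-146 4 > SKU-155 3.
Give SKU-105 15 more to hit its cap of 30 — 105 left.
Give SKU-156 70 more to hit its cap of 70 — 35 left.
SKU-146 has room for 40 more but only 35 remain, so it gets 45.
Total = 6×70 + 4×45 + 16×30 = 1080.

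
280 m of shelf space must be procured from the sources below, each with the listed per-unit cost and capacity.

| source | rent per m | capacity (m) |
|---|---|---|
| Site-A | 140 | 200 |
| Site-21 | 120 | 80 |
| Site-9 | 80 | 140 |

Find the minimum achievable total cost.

Fill from the cheapest source first.
Take 140 from Site-9 at 80 ; need 140 more.
Site-21 (120): use full 80 ; 60 m to go.
Site-A at 140: take 60 of its 200 ; requirement met.
Cost = 140×80 + 80×120 + 60×140 = 29200.

29200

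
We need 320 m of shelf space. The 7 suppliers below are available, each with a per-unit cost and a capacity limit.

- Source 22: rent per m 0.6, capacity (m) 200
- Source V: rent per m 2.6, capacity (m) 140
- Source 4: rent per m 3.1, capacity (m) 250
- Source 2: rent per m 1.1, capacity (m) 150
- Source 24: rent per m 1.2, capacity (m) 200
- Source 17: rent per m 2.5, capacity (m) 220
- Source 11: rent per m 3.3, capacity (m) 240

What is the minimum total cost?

252

Use suppliers in increasing cost order.
Source 22 at 0.6: take all 200 m ; 120 still needed.
Source 2 (1.1): take the remaining 120 ; done.
Source 24, Source 17, Source V, Source 4, Source 11: unused.
Cost = 200×0.6 + 120×1.1 = 252.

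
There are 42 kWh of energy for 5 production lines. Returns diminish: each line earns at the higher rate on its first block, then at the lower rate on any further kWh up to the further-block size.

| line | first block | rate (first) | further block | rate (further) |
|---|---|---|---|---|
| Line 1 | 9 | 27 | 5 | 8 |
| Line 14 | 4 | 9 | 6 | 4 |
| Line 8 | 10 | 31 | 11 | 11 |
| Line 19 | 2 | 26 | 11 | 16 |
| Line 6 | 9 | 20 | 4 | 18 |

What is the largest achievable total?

985

Treat each block as its own option and order by rate: Line 8/tier1 31 > Line 1/tier1 27 > Line 19/tier1 26 > Line 6/tier1 20 > Line 6/tier2 18 > Line 19/tier2 16 > Line 8/tier2 11 > Line 14/tier1 9 > Line 1/tier2 8 > Line 14/tier2 4.
Line 8 tier1 at 31: fill all 10 → 32 left.
Line 1/tier1 (27): +9 → 23 left.
Line 19/tier1 (26): +2 → 21 left.
Line 6/tier1 (20): +9 → 12 left.
Fill Line 6 tier2 block (4 at 18) → 8 left.
Line 19 tier2 at 16: only 8 left, fill 8.
Total = 31×10 + 27×9 + 26×2 + 20×9 + 18×4 + 16×8 = 985.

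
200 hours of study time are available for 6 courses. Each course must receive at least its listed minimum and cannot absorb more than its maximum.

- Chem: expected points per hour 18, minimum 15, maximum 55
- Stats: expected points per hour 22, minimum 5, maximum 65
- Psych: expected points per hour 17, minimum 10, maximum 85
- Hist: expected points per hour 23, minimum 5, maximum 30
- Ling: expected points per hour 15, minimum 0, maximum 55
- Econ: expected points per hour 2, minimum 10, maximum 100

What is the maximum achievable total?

Meeting every minimum uses 15+5+10+5+0+10 = 45 hours, leaving 155.
Order the courses by expected points per hour: Hist 23 > Stats 22 > Chem 18 > Psych 17 > Ling 15 > Econ 2.
Hist: +25 to 30 (cap) ; 130 left.
Give Stats 60 more to hit its cap of 65 ; 70 left.
Chem takes 40 more to reach its cap of 55 ; 30 left.
Psych has room for 75 more but only 30 remain, so it gets 40.
Total = 18×55 + 22×65 + 17×40 + 23×30 + 2×10 = 3810.

3810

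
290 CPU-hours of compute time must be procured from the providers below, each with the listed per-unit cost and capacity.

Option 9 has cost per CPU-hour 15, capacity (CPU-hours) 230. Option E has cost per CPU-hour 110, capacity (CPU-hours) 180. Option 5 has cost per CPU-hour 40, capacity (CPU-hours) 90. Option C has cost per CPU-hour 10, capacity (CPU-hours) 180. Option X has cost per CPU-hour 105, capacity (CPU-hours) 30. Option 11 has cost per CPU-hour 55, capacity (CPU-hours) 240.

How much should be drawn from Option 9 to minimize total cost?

110

Cheapest first:
Option C at 10: take all 180 CPU-hours → 110 still needed.
Option 9 (15): take the remaining 110 → done.
Option 5, Option 11, Option X, Option E: unused.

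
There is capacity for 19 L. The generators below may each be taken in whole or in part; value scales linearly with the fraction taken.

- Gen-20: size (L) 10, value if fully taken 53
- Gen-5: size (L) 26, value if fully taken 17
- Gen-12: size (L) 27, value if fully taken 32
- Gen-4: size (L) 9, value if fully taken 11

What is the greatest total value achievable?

64

Sort by value density: Gen-20 53/10≈5.3, Gen-4 11/9≈1.22, Gen-12 32/27≈1.19, Gen-5 17/26≈0.654.
Gen-20: take in full, 10 L for value 53 ; 9 left.
All 9 L of Gen-4 fit (value 11) ; 0 remain.
Total value = 64.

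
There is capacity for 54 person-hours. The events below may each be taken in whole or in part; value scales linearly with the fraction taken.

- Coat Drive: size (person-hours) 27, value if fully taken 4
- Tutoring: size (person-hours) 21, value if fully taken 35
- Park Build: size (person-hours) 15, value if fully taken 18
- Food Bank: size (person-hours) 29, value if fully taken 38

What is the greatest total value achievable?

Rank by value-to-size ratio: Tutoring 35/21≈1.67, Food Bank 38/29≈1.31, Park Build 18/15≈1.2, Coat Drive 4/27≈0.148.
Take all of Tutoring (21 person-hours, value 35) — 33 person-hours left.
Food Bank: take in full, 29 person-hours for value 38 — 4 left.
Only 4 person-hours remain; take 4/15 of Park Build for value 18×4/15 = 4.8.
Total value = 77.8.

77.8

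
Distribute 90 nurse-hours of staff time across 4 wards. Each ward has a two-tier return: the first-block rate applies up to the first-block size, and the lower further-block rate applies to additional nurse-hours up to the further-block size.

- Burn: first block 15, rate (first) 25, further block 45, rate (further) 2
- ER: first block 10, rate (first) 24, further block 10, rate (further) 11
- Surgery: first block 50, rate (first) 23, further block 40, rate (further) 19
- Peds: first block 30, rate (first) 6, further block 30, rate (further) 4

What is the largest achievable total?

2050

Order all 8 blocks by rate: Burn/T1 25 > ER/T1 24 > Surgery/T1 23 > Surgery/T2 19 > ER/T2 11 > Peds/T1 6 > Peds/T2 4 > Burn/T2 2.
Burn T1 at 25: fill all 15 — 75 left.
ER/T1 (24): +10 — 65 left.
Surgery/T1 (23): +50 — 15 left.
15 remain; put them into Surgery T2 at 19.
Total = 25×15 + 24×10 + 23×50 + 19×15 = 2050.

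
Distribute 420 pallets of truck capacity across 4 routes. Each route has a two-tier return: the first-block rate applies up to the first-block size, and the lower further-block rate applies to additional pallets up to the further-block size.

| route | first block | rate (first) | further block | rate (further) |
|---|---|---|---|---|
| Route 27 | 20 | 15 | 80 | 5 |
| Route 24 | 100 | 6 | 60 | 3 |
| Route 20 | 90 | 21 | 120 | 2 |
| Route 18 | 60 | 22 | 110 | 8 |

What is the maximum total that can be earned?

Order all 8 blocks by rate: Route 18/T1 22 > Route 20/T1 21 > Route 27/T1 15 > Route 18/T2 8 > Route 24/T1 6 > Route 27/T2 5 > Route 24/T2 3 > Route 20/T2 2.
Route 18 T1 at 22: fill all 60 → 360 left.
Route 20 T1 at 21: fill all 90 → 270 left.
Route 27 T1 at 15: fill all 20 → 250 left.
Fill Route 18 T2 block (110 at 8) → 140 left.
Fill Route 24 T1 block (100 at 6) → 40 left.
40 remain; put them into Route 27 T2 at 5.
Total = 22×60 + 21×90 + 15×20 + 8×110 + 6×100 + 5×40 = 5190.

5190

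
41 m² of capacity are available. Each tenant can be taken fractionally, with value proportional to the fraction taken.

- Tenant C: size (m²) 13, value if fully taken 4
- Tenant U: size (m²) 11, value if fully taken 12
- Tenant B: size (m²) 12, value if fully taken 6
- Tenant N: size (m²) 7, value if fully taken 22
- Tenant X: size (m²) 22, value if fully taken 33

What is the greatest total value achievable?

Best value per unit of size first: Tenant N 22/7≈3.14, Tenant X 33/22≈1.5, Tenant U 12/11≈1.09, Tenant B 6/12≈0.5, Tenant C 4/13≈0.308.
All 7 m² of Tenant N fit (value 22) — 34 remain.
All 22 m² of Tenant X fit (value 33) — 12 remain.
All 11 m² of Tenant U fit (value 12) — 1 remain.
Fill the last 1 m² with part of Tenant B: 1/12 of it earns 0.5.
Total value = 67.5.

67.5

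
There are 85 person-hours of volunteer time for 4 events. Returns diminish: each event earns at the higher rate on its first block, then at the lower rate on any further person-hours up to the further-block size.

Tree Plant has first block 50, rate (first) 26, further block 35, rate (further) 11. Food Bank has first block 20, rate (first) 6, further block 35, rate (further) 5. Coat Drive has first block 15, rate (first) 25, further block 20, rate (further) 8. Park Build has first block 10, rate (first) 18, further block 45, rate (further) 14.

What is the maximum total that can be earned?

1995

Order all 8 blocks by rate: Tree Plant/first 26 > Coat Drive/first 25 > Park Build/first 18 > Park Build/second 14 > Tree Plant/second 11 > Coat Drive/second 8 > Food Bank/first 6 > Food Bank/second 5.
Tree Plant first at 26: fill all 50 ; 35 left.
Coat Drive first at 25: fill all 15 ; 20 left.
Fill Park Build first block (10 at 18) ; 10 left.
10 remain; put them into Park Build second at 14.
Total = 26×50 + 25×15 + 18×10 + 14×10 = 1995.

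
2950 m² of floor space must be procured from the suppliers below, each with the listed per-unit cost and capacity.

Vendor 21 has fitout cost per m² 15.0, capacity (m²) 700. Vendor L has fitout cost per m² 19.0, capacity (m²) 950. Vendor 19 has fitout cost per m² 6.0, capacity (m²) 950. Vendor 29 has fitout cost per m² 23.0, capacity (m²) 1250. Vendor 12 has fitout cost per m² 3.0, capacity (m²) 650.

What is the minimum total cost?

30500

Fill from the cheapest supplier first.
Take 650 from Vendor 12 at 3.0 → need 2300 more.
Vendor 19 at 6.0: take all 950 m² → 1350 still needed.
Vendor 21 at 15.0: take all 700 m² → 650 still needed.
Take 650 from Vendor L at 19.0 to finish.
Vendor 29: unused.
Cost = 650×3.0 + 950×6.0 + 700×15.0 + 650×19.0 = 30500.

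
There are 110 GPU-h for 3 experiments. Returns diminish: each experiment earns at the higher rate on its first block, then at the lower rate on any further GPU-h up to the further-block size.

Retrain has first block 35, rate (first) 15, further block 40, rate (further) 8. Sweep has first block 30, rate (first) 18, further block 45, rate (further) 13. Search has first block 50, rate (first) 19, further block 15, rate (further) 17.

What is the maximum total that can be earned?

1970

Treat each block as its own option and order by rate: Search/first 19 > Sweep/first 18 > Search/second 17 > Retrain/first 15 > Sweep/second 13 > Retrain/second 8.
Search/first (19): +50 — 60 left.
Fill Sweep first block (30 at 18) — 30 left.
Fill Search second block (15 at 17) — 15 left.
15 remain; put them into Retrain first at 15.
Total = 19×50 + 18×30 + 17×15 + 15×15 = 1970.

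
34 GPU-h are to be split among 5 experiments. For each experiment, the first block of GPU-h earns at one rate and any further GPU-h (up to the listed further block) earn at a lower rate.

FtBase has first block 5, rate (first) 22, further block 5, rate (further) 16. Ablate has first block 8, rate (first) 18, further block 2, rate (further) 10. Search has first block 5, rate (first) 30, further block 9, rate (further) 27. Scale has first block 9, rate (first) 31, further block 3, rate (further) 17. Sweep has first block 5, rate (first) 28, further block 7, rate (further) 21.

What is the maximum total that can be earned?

943

Treat each block as its own option and order by rate: Scale/T1 31 > Search/T1 30 > Sweep/T1 28 > Search/T2 27 > FtBase/T1 22 > Sweep/T2 21 > Ablate/T1 18 > Scale/T2 17 > FtBase/T2 16 > Ablate/T2 10.
Scale T1 at 31: fill all 9 — 25 left.
Search/T1 (30): +5 — 20 left.
Fill Sweep T1 block (5 at 28) — 15 left.
Search T2 at 27: fill all 9 — 6 left.
FtBase/T1 (22): +5 — 1 left.
Sweep T2 at 21: only 1 left, fill 1.
Total = 31×9 + 30×5 + 28×5 + 27×9 + 22×5 + 21×1 = 943.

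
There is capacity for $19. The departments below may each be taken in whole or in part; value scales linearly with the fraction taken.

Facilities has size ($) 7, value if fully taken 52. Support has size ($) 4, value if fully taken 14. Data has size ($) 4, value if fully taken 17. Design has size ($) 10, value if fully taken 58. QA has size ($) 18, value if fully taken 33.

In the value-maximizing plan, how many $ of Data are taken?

2

Rank by value-to-size ratio: Facilities 52/7≈7.43, Design 58/10≈5.8, Data 17/4≈4.25, Support 14/4≈3.5, QA 33/18≈1.83.
Take all of Facilities (7 $, value 52) ; 12 $ left.
All 10 $ of Design fit (value 58) ; 2 remain.
2 $ left: a 2/4 share of Data gives 17×2/4 = 8.5.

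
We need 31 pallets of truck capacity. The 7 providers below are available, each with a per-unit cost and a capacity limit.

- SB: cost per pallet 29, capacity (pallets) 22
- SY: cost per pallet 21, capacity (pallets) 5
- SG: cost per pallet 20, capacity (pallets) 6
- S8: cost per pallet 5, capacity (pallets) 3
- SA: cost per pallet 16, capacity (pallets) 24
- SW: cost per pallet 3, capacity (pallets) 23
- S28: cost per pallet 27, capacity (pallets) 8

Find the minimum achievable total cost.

164

Cheapest first:
SW at 3: take all 23 pallets — 8 still needed.
S8 (5): use full 3 — 5 pallets to go.
Take 5 from SA at 16 to finish.
SG, SY, S28, SB: unused.
Cost = 23×3 + 3×5 + 5×16 = 164.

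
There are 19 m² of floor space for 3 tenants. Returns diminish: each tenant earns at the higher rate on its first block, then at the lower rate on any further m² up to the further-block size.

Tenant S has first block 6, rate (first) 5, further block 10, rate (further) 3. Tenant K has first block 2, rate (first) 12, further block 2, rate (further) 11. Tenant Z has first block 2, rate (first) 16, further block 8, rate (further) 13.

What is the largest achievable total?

Rank every tier by rate: Tenant Z/T1 16 > Tenant Z/T2 13 > Tenant K/T1 12 > Tenant K/T2 11 > Tenant S/T1 5 > Tenant S/T2 3.
Fill Tenant Z T1 block (2 at 16) — 17 left.
Tenant Z/T2 (13): +8 — 9 left.
Fill Tenant K T1 block (2 at 12) — 7 left.
Tenant K/T2 (11): +2 — 5 left.
Tenant S/T1: +5 of 6 at 5; pool empty.
Total = 16×2 + 13×8 + 12×2 + 11×2 + 5×5 = 207.

207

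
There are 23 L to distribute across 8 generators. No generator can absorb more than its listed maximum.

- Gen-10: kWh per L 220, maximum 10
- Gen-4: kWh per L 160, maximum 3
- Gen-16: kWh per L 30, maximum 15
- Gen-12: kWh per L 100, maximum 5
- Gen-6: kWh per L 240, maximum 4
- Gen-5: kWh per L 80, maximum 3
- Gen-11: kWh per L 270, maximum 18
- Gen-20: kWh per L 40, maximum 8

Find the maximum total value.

6040

Highest kWh per L first: Gen-11 270 > Gen-6 240 > Gen-10 220 > Gen-4 160 > Gen-12 100 > Gen-5 80 > Gen-20 40 > Gen-16 30.
Give Gen-11 18 to hit its cap of 18 ; 5 left.
Gen-6: +4 to 4 (cap) ; 1 left.
Gen-10: +1 (room for 10) → 1. Pool exhausted.
Total = 220×1 + 240×4 + 270×18 = 6040.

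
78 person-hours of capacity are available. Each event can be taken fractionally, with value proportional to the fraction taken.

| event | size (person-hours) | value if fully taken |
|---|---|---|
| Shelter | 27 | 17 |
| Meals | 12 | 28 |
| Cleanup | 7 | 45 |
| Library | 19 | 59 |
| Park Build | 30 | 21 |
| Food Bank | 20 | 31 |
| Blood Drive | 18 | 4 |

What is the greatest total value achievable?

177

Sort by value density: Cleanup 45/7≈6.43, Library 59/19≈3.11, Meals 28/12≈2.33, Food Bank 31/20≈1.55, Park Build 21/30≈0.7, Shelter 17/27≈0.63, Blood Drive 4/18≈0.222.
Cleanup: take in full, 7 person-hours for value 45 — 71 left.
Library: take in full, 19 person-hours for value 59 — 52 left.
Meals: take in full, 12 person-hours for value 28 — 40 left.
All 20 person-hours of Food Bank fit (value 31) — 20 remain.
Fill the last 20 person-hours with part of Park Build: 20/30 of it earns 14.
Total value = 177.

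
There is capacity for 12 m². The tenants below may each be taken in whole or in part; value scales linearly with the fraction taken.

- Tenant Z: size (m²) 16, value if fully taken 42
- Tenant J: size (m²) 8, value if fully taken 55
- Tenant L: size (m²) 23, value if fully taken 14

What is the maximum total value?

65.5

Rank by value-to-size ratio: Tenant J 55/8≈6.88, Tenant Z 42/16≈2.62, Tenant L 14/23≈0.609.
Tenant J: take in full, 8 m² for value 55 ; 4 left.
Fill the last 4 m² with part of Tenant Z: 4/16 of it earns 10.5.
Total value = 65.5.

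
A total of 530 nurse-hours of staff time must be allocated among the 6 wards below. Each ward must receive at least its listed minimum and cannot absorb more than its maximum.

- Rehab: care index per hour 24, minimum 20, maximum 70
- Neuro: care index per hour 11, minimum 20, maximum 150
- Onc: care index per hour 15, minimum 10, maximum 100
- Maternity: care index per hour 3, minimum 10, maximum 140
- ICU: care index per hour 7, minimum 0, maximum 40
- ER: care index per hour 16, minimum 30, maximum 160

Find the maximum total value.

7700

Meeting every minimum uses 20+20+10+10+0+30 = 90 nurse-hours, leaving 440.
Rank by care index per hour: Rehab 24 > ER 16 > Onc 15 > Neuro 11 > ICU 7 > Maternity 3.
Rehab takes 50 more to reach its cap of 70 ; 390 left.
ER takes 130 more to reach its cap of 160 ; 260 left.
Give Onc 90 more to hit its cap of 100 ; 170 left.
Neuro takes 130 more to reach its cap of 150 ; 40 left.
Give ICU 40 more to hit its cap of 40 ; 0 left.
Total = 24×70 + 11×150 + 15×100 + 3×10 + 7×40 + 16×160 = 7700.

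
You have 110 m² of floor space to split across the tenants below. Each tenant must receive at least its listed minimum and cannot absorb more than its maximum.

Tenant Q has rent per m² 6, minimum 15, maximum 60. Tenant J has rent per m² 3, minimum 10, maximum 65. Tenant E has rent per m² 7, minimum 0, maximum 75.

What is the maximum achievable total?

Meeting every minimum uses 15+10+0 = 25 m², leaving 85.
Rank by rent per m²: Tenant E 7 > Tenant Q 6 > Tenant J 3.
Give Tenant E 75 more to hit its cap of 75 — 10 left.
Only 10 left; Tenant Q takes them to reach 25.
Total = 6×25 + 3×10 + 7×75 = 705.

705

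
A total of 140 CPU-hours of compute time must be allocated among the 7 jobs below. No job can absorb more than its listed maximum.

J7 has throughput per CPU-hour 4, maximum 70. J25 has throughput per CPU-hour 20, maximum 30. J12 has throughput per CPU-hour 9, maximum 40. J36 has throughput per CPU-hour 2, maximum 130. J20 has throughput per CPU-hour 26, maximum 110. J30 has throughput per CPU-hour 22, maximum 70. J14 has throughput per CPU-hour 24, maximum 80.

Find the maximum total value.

3580

Rank by throughput per CPU-hour: J20 26 > J14 24 > J30 22 > J25 20 > J12 9 > J7 4 > J36 2.
Give J20 110 to hit its cap of 110 ; 30 left.
J14 has room for 80 but only 30 remain, so it gets 30.
Total = 26×110 + 24×30 = 3580.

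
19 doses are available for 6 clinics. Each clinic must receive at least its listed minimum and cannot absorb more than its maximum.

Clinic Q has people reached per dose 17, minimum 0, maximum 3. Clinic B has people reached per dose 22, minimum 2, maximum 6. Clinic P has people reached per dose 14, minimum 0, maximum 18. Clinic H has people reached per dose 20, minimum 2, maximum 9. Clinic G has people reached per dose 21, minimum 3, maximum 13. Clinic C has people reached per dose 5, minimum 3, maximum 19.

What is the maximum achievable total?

355

Meeting every minimum uses 0+2+0+2+3+3 = 10 doses, leaving 9.
Rank by people reached per dose: Clinic B 22 > Clinic G 21 > Clinic H 20 > Clinic Q 17 > Clinic P 14 > Clinic C 5.
Clinic B: +4 to 6 (cap) → 5 left.
Clinic G: +5 (room for 10) → 8. Pool exhausted.
Total = 22×6 + 20×2 + 21×8 + 5×3 = 355.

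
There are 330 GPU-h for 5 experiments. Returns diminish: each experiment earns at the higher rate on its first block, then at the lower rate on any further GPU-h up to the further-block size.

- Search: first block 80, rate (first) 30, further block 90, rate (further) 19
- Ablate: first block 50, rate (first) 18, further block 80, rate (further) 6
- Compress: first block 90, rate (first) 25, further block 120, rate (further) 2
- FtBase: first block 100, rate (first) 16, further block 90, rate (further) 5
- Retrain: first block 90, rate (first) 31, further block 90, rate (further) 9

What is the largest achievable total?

Rank every tier by rate: Retrain/tier1 31 > Search/tier1 30 > Compress/tier1 25 > Search/tier2 19 > Ablate/tier1 18 > FtBase/tier1 16 > Retrain/tier2 9 > Ablate/tier2 6 > FtBase/tier2 5 > Compress/tier2 2.
Retrain/tier1 (31): +90 ; 240 left.
Fill Search tier1 block (80 at 30) ; 160 left.
Compress tier1 at 25: fill all 90 ; 70 left.
70 remain; put them into Search tier2 at 19.
Total = 31×90 + 30×80 + 25×90 + 19×70 = 8770.

8770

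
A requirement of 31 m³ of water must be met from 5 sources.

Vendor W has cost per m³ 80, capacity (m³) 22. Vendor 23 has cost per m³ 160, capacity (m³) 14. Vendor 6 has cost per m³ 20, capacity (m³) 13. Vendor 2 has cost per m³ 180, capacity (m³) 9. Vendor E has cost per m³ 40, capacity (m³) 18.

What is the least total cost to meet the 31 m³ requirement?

Use sources in increasing cost order.
Vendor 6 (20): use full 13 ; 18 m³ to go.
Take 18 from Vendor E at 40 ; need 0 more.
Vendor W, Vendor 23, Vendor 2: unused.
Cost = 13×20 + 18×40 = 980.

980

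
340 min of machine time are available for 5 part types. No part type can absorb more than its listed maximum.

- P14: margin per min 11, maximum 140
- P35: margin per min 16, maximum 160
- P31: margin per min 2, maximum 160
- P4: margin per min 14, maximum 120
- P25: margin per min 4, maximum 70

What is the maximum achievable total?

Highest margin per min first: P35 16 > P4 14 > P14 11 > P25 4 > P31 2.
P35 takes 160 to reach its cap of 160 — 180 left.
Give P4 120 to hit its cap of 120 — 60 left.
Only 60 left; P14 takes them to reach 60.
Total = 11×60 + 16×160 + 14×120 = 4900.

4900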